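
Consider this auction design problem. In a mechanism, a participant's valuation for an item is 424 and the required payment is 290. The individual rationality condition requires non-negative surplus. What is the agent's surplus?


Step 1: Surplus = value - payment = 424 - 290 = 134
Step 2: IR is satisfied (surplus >= 0)

134


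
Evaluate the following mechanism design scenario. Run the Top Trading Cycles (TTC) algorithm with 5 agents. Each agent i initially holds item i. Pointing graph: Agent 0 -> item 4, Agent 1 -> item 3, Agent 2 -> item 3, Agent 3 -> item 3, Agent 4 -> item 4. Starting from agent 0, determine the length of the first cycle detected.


Step 1: Trace the pointer graph from agent 0: 0 -> 4 -> 4
Step 2: A cycle is detected when we revisit agent 4
Step 3: The cycle is: 4 -> 4
Step 4: Cycle length = 1

1


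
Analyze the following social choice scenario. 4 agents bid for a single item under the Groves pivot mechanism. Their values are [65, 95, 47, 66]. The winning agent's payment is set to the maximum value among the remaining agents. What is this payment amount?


Step 1: The efficient winner is agent 1 with value 95
Step 2: Other agents' values: [65, 47, 66]
Step 3: Pivot payment = max(others) = 66
Step 4: The winner pays 66

66


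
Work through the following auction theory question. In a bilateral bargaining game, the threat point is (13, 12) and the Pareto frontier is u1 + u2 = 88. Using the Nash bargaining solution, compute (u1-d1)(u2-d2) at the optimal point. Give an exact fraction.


Step 1: The Nash solution splits surplus symmetrically above the disagreement point
Step 2: u1 = (total + d1 - d2)/2 = (88 + 13 - 12)/2 = 89/2
Step 3: u2 = (total - d1 + d2)/2 = (88 - 13 + 12)/2 = 87/2
Step 4: Nash product = (89/2 - 13) * (87/2 - 12)
Step 5: = 63/2 * 63/2 = 3969/4

3969/4


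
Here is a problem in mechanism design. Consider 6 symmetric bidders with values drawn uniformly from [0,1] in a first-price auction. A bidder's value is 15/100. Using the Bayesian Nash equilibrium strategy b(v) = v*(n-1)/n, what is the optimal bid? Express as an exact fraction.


Step 1: The symmetric BNE bidding function is b(v) = v * (n-1) / n
Step 2: Substitute v = 3/20 and n = 6
Step 3: b = 3/20 * 5/6
Step 4: b = 1/8

1/8


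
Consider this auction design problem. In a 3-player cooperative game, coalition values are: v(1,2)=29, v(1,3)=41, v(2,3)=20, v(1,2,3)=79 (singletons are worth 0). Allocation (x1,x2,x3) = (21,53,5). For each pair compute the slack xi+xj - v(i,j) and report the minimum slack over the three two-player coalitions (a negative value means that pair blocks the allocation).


Step 1: Slack for coalition (1,2): x1+x2 - v12 = 74 - 29 = 45
Step 2: Slack for coalition (1,3): x1+x3 - v13 = 26 - 41 = -15
Step 3: Slack for coalition (2,3): x2+x3 - v23 = 58 - 20 = 38
Step 4: Minimum slack = min(45, -15, 38) = -15, attained by (1,3); coalition (1,3) can block (slack < 0), so the allocation is not in the core

-15


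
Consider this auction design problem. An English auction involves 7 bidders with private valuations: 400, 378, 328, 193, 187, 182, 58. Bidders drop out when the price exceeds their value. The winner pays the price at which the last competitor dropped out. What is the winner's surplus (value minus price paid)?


Step 1: Identify the highest value: 400
Step 2: Identify the second-highest value: 378
Step 3: The final price = second-highest value = 378
Step 4: Surplus = 400 - 378 = 22

22


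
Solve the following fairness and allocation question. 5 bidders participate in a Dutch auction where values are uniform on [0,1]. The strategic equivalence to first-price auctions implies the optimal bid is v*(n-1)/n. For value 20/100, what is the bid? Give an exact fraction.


Step 1: Dutch auctions are strategically equivalent to first-price auctions
Step 2: The equilibrium bid is b(v) = v*(n-1)/n
Step 3: b = 1/5 * 4/5
Step 4: b = 4/25

4/25


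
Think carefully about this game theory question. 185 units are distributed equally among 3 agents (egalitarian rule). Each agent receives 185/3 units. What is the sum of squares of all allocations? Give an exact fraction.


Step 1: Each agent's share = 185/3
Step 2: Square of each share = (185/3)^2 = 34225/9
Step 3: Sum of squares = 3 * 34225/9 = 34225/3

34225/3


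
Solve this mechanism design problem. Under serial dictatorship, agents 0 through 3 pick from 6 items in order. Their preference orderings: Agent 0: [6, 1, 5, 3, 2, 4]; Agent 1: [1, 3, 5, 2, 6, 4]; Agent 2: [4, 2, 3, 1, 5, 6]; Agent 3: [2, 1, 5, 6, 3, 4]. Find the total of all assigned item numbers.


Step 1: Agent 0 picks item 6
Step 2: Agent 1 picks item 1
Step 3: Agent 2 picks item 4
Step 4: Agent 3 picks item 2
Step 5: Sum = 6 + 1 + 4 + 2 = 13

13


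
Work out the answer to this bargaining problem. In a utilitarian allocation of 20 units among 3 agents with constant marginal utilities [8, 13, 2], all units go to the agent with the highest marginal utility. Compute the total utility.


Step 1: The marginal utilities are [8, 13, 2]
Step 2: The highest marginal utility is 13
Step 3: All 20 units go to that agent
Step 4: Total utility = 13 * 20 = 260

260


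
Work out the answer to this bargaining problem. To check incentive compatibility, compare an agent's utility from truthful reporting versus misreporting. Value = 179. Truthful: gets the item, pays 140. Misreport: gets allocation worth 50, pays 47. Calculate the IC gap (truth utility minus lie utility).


Step 1: U(truth) = value - payment = 179 - 140 = 39
Step 2: U(lie) = allocation - payment = 50 - 47 = 3
Step 3: IC gap = 39 - 3 = 36

36


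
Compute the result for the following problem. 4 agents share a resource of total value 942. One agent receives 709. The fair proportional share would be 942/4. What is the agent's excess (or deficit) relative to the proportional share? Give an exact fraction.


Step 1: Proportional share = 942/4 = 471/2
Step 2: Agent's actual allocation = 709
Step 3: Excess = 709 - 471/2 = 947/2

947/2


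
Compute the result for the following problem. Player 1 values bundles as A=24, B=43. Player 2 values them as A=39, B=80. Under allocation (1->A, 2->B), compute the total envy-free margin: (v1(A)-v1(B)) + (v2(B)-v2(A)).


Step 1: Player 1's margin = v1(A) - v1(B) = 24 - 43 = -19
Step 2: Player 2's margin = v2(B) - v2(A) = 80 - 39 = 41
Step 3: Total margin = -19 + 41 = 22

22


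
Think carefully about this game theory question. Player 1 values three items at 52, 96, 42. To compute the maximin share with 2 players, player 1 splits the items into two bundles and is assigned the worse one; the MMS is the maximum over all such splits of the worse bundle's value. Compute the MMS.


Step 1: Item values = 52, 96, 42
Step 2: Enumerate all 2-bundle partitions and take the smaller bundle:
  Partition 1: {52} vs {96,42} -> bundles 52, 138; min = 52
  Partition 2: {96} vs {52,42} -> bundles 96, 94; min = 94
  Partition 3: {42} vs {52,96} -> bundles 42, 148; min = 42
Step 3: MMS = max(52, 94, 42) = 94

94


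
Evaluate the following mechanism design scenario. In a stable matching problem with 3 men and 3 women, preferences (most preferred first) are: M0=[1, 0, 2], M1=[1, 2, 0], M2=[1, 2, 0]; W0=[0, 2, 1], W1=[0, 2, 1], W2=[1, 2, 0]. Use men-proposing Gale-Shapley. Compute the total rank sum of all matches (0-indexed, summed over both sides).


Step 1: Run Gale-Shapley (men propose, women hold best offer):
  M0 proposes to W1; she accepts
  M1 proposes to W1; rejected
  M1 proposes to W2; she accepts
  M2 proposes to W1; rejected
  M2 proposes to W2; rejected
  M2 proposes to W0; she accepts
Step 2: Final matching: W0-M2, W1-M0, W2-M1
Step 3: 0-indexed ranks (man's rank of his match, then woman's): 2 + 1 + 0 + 0 + 1 + 0
Step 4: Total rank sum = 4

4


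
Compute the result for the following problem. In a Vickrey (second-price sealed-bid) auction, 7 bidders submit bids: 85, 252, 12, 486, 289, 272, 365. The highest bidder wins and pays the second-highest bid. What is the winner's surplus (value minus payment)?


Step 1: Sort bids in descending order: 486, 365, 289, 272, 252, 85, 12
Step 2: The winning bid is the highest: 486
Step 3: The payment equals the second-highest bid: 365
Step 4: Surplus = winner's bid - payment = 486 - 365 = 121

121


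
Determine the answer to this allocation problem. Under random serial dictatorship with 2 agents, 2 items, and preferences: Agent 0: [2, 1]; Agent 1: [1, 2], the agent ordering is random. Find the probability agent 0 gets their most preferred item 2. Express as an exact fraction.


Step 1: Agent 0 wants item 2
Step 2: There are 2 possible orderings of agents
Step 3: In 2 orderings, agent 0 gets item 2
Step 4: Probability = 2/2 = 1

1


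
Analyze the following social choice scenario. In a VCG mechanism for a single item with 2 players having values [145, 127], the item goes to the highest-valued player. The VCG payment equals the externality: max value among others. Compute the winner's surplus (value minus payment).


Step 1: The winner is the agent with the highest value: agent 0 with value 145
Step 2: Values of other agents: [127]
Step 3: VCG payment = max of others' values = 127
Step 4: Surplus = 145 - 127 = 18

18


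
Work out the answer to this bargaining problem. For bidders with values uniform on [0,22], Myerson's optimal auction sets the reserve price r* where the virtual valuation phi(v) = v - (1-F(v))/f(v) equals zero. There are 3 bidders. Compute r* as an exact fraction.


Step 1: For U[0,22], F(v) = v/22 and f(v) = 1/22
Step 2: phi(v) = v - (1 - v/22)/(1/22) = v - (22 - v) = 2v - 22
Step 3: Set phi(r*) = 0: 2r* - 22 = 0
Step 4: r* = 22/2 = 11 (the number of bidders n = 3 does not enter)

11


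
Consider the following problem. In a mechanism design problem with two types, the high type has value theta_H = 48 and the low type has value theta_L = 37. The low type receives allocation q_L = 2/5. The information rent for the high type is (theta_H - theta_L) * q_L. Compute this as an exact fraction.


Step 1: theta_H - theta_L = 48 - 37 = 11
Step 2: Information rent = (theta_H - theta_L) * q_L
Step 3: = 11 * 2/5
Step 4: = 22/5

22/5


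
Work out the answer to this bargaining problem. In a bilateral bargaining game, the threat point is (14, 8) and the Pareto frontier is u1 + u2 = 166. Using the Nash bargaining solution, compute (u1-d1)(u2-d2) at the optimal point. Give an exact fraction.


Step 1: The Nash solution splits surplus symmetrically above the disagreement point
Step 2: u1 = (total + d1 - d2)/2 = (166 + 14 - 8)/2 = 86
Step 3: u2 = (total - d1 + d2)/2 = (166 - 14 + 8)/2 = 80
Step 4: Nash product = (86 - 14) * (80 - 8)
Step 5: = 72 * 72 = 5184

5184


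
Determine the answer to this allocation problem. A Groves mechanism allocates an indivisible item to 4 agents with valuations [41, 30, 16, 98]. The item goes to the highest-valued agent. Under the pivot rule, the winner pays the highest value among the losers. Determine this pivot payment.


Step 1: The efficient winner is agent 3 with value 98
Step 2: Other agents' values: [41, 30, 16]
Step 3: Pivot payment = max(others) = 41
Step 4: The winner pays 41

41


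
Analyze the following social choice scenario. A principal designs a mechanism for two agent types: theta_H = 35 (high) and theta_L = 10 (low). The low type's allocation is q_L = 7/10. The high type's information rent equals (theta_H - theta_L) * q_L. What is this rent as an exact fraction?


Step 1: theta_H - theta_L = 35 - 10 = 25
Step 2: Information rent = (theta_H - theta_L) * q_L
Step 3: = 25 * 7/10
Step 4: = 35/2

35/2


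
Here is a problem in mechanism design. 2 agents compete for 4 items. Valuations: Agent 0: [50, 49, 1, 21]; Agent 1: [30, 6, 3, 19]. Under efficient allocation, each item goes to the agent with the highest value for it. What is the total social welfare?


Step 1: For each item, find the maximum value among all agents.
Step 2: Item 0 -> Agent 0 (value 50)
Step 3: Item 1 -> Agent 0 (value 49)
Step 4: Item 2 -> Agent 1 (value 3)
Step 5: Item 3 -> Agent 0 (value 21)
Step 6: Total welfare = 50 + 49 + 3 + 21 = 123

123


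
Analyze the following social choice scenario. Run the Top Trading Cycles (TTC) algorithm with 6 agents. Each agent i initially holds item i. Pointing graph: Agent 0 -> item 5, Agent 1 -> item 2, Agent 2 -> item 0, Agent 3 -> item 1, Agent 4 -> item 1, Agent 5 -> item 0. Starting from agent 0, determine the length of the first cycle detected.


Step 1: Trace the pointer graph from agent 0: 0 -> 5 -> 0
Step 2: A cycle is detected when we revisit agent 0
Step 3: The cycle is: 0 -> 5 -> 0
Step 4: Cycle length = 2

2


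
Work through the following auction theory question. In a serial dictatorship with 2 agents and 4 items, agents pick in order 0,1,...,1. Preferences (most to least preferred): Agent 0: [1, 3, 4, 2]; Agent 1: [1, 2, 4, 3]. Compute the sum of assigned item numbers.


Step 1: Agent 0 picks item 1
Step 2: Agent 1 picks item 2
Step 3: Sum = 1 + 2 = 3

3


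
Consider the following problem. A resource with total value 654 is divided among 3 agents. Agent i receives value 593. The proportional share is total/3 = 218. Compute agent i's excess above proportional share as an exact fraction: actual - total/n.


Step 1: Proportional share = 654/3 = 218
Step 2: Agent's actual allocation = 593
Step 3: Excess = 593 - 218 = 375

375


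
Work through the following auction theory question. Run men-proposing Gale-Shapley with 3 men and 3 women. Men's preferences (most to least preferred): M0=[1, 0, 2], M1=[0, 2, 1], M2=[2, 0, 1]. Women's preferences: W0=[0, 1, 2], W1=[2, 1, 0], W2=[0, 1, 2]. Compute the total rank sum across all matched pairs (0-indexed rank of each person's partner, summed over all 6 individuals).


Step 1: Run Gale-Shapley (men propose, women hold best offer):
  M0 proposes to W1; she accepts
  M1 proposes to W0; she accepts
  M2 proposes to W2; she accepts
Step 2: Final matching: W0-M1, W1-M0, W2-M2
Step 3: 0-indexed ranks (man's rank of his match, then woman's): 0 + 1 + 0 + 2 + 0 + 2
Step 4: Total rank sum = 5

5


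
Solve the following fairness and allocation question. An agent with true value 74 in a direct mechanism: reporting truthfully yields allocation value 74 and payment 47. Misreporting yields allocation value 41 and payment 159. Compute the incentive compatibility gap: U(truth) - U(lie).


Step 1: U(truth) = value - payment = 74 - 47 = 27
Step 2: U(lie) = allocation - payment = 41 - 159 = -118
Step 3: IC gap = 27 - (-118) = 145

145


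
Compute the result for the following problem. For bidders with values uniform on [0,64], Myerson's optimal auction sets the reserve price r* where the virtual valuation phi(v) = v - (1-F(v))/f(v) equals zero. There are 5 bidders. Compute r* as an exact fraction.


Step 1: For U[0,64], F(v) = v/64 and f(v) = 1/64
Step 2: phi(v) = v - (1 - v/64)/(1/64) = v - (64 - v) = 2v - 64
Step 3: Set phi(r*) = 0: 2r* - 64 = 0
Step 4: r* = 64/2 = 32 (the number of bidders n = 5 does not enter)

32


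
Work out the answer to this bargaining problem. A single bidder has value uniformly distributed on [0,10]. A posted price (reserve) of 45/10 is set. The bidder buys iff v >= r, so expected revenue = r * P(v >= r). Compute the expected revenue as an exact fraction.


Step 1: Posted price r = 9/2, value support [0,10]
Step 2: P(v >= r) = (10 - 9/2)/10 = 11/20
Step 3: Expected revenue = r * P(v >= r) = 9/2 * 11/20
Step 4: Revenue = 99/40

99/40


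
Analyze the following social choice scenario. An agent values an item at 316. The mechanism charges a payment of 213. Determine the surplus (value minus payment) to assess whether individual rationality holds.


Step 1: Surplus = value - payment = 316 - 213 = 103
Step 2: IR is satisfied (surplus >= 0)

103


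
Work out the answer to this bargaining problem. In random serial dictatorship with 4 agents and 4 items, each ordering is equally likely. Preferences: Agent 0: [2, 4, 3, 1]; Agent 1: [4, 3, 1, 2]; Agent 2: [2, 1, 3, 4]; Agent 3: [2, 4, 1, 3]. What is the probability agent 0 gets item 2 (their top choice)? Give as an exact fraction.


Step 1: Agent 0 wants item 2
Step 2: There are 24 possible orderings of agents
Step 3: In 8 orderings, agent 0 gets item 2
Step 4: Probability = 8/24 = 1/3

1/3


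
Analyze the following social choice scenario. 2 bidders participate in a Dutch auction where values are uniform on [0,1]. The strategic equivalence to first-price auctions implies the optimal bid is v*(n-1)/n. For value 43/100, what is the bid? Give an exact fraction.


Step 1: Dutch auctions are strategically equivalent to first-price auctions
Step 2: The equilibrium bid is b(v) = v*(n-1)/n
Step 3: b = 43/100 * 1/2
Step 4: b = 43/200

43/200


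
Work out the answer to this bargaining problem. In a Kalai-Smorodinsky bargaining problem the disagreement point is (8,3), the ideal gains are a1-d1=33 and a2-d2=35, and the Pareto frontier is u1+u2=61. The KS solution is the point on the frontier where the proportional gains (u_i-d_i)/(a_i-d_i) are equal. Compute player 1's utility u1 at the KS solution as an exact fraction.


Step 1: At the KS point, (u1-d1)/r1 = (u2-d2)/r2 = t and u1+u2 = 61
Step 2: u1 = d1 + r1*t and u2 = d2 + r2*t, so (d1 + r1*t) + (d2 + r2*t) = 61
Step 3: t = (61 - 8 - 3)/(33 + 35) = 50/68 = 25/34
Step 4: u1 = d1 + r1*t = 8 + 33 * 25/34 = 1097/34
Step 5: (Check: u2 = d2 + r2*t = 977/34; u1+u2 = 1097/34 + 977/34 = 61, on the frontier.)

1097/34


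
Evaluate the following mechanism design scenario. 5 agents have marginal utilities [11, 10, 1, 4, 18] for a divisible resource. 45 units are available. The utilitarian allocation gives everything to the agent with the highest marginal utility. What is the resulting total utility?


Step 1: The marginal utilities are [11, 10, 1, 4, 18]
Step 2: The highest marginal utility is 18
Step 3: All 45 units go to that agent
Step 4: Total utility = 18 * 45 = 810

810


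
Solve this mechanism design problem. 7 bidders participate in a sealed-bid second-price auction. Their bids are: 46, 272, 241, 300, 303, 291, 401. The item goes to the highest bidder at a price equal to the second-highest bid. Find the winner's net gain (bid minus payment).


Step 1: Sort bids in descending order: 401, 303, 300, 291, 272, 241, 46
Step 2: The winning bid is the highest: 401
Step 3: The payment equals the second-highest bid: 303
Step 4: Surplus = winner's bid - payment = 401 - 303 = 98

98


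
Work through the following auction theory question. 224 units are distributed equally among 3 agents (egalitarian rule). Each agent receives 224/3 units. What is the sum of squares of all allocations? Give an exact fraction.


Step 1: Each agent's share = 224/3
Step 2: Square of each share = (224/3)^2 = 50176/9
Step 3: Sum of squares = 3 * 50176/9 = 50176/3

50176/3


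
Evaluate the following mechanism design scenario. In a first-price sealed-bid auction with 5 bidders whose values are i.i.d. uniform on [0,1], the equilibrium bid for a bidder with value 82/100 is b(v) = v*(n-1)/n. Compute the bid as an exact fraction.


Step 1: The symmetric BNE bidding function is b(v) = v * (n-1) / n
Step 2: Substitute v = 41/50 and n = 5
Step 3: b = 41/50 * 4/5
Step 4: b = 82/125

82/125


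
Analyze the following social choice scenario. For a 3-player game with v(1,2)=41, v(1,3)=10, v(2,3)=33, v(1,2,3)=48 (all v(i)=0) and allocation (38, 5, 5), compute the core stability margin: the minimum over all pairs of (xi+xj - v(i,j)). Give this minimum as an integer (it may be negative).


Step 1: Slack for coalition (1,2): x1+x2 - v12 = 43 - 41 = 2
Step 2: Slack for coalition (1,3): x1+x3 - v13 = 43 - 10 = 33
Step 3: Slack for coalition (2,3): x2+x3 - v23 = 10 - 33 = -23
Step 4: Minimum slack = min(2, 33, -23) = -23, attained by (2,3); coalition (2,3) can block (slack < 0), so the allocation is not in the core

-23


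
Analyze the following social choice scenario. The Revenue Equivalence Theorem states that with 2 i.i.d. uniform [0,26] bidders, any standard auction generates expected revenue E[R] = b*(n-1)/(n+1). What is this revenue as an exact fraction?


Step 1: By Revenue Equivalence, expected revenue = b*(n-1)/(n+1)
Step 2: Substituting n = 2, b = 26
Step 3: Revenue = 26*(2-1)/(2+1) = 26*1/3
Step 4: Revenue = 26/3

26/3


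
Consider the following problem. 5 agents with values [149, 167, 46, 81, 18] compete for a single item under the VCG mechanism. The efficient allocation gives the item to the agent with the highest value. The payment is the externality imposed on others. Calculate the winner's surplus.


Step 1: The winner is the agent with the highest value: agent 1 with value 167
Step 2: Values of other agents: [149, 46, 81, 18]
Step 3: VCG payment = max of others' values = 149
Step 4: Surplus = 167 - 149 = 18

18


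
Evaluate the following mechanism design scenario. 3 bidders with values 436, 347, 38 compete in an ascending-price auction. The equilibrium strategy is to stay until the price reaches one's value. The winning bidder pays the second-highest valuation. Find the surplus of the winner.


Step 1: Identify the highest value: 436
Step 2: Identify the second-highest value: 347
Step 3: The final price = second-highest value = 347
Step 4: Surplus = 436 - 347 = 89

89


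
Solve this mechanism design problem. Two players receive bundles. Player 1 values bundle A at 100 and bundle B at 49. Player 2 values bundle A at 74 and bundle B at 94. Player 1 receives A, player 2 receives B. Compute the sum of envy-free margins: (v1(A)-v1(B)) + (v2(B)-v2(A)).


Step 1: Player 1's margin = v1(A) - v1(B) = 100 - 49 = 51
Step 2: Player 2's margin = v2(B) - v2(A) = 94 - 74 = 20
Step 3: Total margin = 51 + 20 = 71

71


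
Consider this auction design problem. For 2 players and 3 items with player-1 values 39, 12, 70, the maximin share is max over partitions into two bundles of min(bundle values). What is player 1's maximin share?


Step 1: Item values = 39, 12, 70
Step 2: Enumerate all 2-bundle partitions and take the smaller bundle:
  Partition 1: {39} vs {12,70} -> bundles 39, 82; min = 39
  Partition 2: {12} vs {39,70} -> bundles 12, 109; min = 12
  Partition 3: {70} vs {39,12} -> bundles 70, 51; min = 51
Step 3: MMS = max(39, 12, 51) = 51

51


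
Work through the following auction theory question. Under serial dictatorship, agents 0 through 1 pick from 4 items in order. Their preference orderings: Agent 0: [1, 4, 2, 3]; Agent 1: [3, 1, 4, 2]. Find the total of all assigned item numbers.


Step 1: Agent 0 picks item 1
Step 2: Agent 1 picks item 3
Step 3: Sum = 1 + 3 = 4

4


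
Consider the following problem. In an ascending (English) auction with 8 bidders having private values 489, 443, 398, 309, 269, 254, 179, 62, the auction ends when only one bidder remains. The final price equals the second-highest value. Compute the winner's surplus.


Step 1: Identify the highest value: 489
Step 2: Identify the second-highest value: 443
Step 3: The final price = second-highest value = 443
Step 4: Surplus = 489 - 443 = 46

46


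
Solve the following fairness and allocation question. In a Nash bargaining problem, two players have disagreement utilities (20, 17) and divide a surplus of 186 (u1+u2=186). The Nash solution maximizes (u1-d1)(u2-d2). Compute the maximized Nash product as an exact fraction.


Step 1: The Nash solution splits surplus symmetrically above the disagreement point
Step 2: u1 = (total + d1 - d2)/2 = (186 + 20 - 17)/2 = 189/2
Step 3: u2 = (total - d1 + d2)/2 = (186 - 20 + 17)/2 = 183/2
Step 4: Nash product = (189/2 - 20) * (183/2 - 17)
Step 5: = 149/2 * 149/2 = 22201/4

22201/4


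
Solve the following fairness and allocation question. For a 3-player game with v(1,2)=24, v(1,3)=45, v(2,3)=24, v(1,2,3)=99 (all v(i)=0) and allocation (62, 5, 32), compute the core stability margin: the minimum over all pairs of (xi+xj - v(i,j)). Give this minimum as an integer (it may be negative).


Step 1: Slack for coalition (1,2): x1+x2 - v12 = 67 - 24 = 43
Step 2: Slack for coalition (1,3): x1+x3 - v13 = 94 - 45 = 49
Step 3: Slack for coalition (2,3): x2+x3 - v23 = 37 - 24 = 13
Step 4: Minimum slack = min(43, 49, 13) = 13, attained by (2,3); no pair can gain by deviating, so the allocation is in the core

13


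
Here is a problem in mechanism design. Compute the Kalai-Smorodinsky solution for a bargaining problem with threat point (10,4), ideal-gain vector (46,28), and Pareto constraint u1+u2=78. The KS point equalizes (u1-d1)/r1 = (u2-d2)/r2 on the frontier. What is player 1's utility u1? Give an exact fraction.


Step 1: At the KS point, (u1-d1)/r1 = (u2-d2)/r2 = t and u1+u2 = 78
Step 2: u1 = d1 + r1*t and u2 = d2 + r2*t, so (d1 + r1*t) + (d2 + r2*t) = 78
Step 3: t = (78 - 10 - 4)/(46 + 28) = 64/74 = 32/37
Step 4: u1 = d1 + r1*t = 10 + 46 * 32/37 = 1842/37
Step 5: (Check: u2 = d2 + r2*t = 1044/37; u1+u2 = 1842/37 + 1044/37 = 78, on the frontier.)

1842/37


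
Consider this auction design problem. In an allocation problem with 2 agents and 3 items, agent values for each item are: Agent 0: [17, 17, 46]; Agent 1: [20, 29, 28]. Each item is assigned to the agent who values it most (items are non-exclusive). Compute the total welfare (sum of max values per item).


Step 1: For each item, find the maximum value among all agents.
Step 2: Item 0 -> Agent 1 (value 20)
Step 3: Item 1 -> Agent 1 (value 29)
Step 4: Item 2 -> Agent 0 (value 46)
Step 5: Total welfare = 20 + 29 + 46 = 95

95


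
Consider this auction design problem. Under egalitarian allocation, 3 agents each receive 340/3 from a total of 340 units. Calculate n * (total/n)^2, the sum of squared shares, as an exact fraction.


Step 1: Each agent's share = 340/3
Step 2: Square of each share = (340/3)^2 = 115600/9
Step 3: Sum of squares = 3 * 115600/9 = 115600/3

115600/3


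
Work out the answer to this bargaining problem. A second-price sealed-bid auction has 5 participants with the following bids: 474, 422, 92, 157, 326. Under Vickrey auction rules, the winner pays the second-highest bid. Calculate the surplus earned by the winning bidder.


Step 1: Sort bids in descending order: 474, 422, 326, 157, 92
Step 2: The winning bid is the highest: 474
Step 3: The payment equals the second-highest bid: 422
Step 4: Surplus = winner's bid - payment = 474 - 422 = 52

52


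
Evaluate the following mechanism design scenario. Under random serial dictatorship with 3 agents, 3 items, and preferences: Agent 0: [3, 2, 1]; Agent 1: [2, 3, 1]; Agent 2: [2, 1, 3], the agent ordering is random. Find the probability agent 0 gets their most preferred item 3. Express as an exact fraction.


Step 1: Agent 0 wants item 3
Step 2: There are 6 possible orderings of agents
Step 3: In 5 orderings, agent 0 gets item 3
Step 4: Probability = 5/6

5/6


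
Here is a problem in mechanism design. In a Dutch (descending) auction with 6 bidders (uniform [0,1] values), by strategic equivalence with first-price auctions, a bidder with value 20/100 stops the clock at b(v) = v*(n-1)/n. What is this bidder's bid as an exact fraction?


Step 1: Dutch auctions are strategically equivalent to first-price auctions
Step 2: The equilibrium bid is b(v) = v*(n-1)/n
Step 3: b = 1/5 * 5/6
Step 4: b = 1/6

1/6


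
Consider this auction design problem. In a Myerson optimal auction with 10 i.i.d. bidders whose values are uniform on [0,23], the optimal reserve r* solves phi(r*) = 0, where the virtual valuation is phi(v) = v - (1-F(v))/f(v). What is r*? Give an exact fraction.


Step 1: For U[0,23], F(v) = v/23 and f(v) = 1/23
Step 2: phi(v) = v - (1 - v/23)/(1/23) = v - (23 - v) = 2v - 23
Step 3: Set phi(r*) = 0: 2r* - 23 = 0
Step 4: r* = 23/2 (the number of bidders n = 10 does not enter)

23/2


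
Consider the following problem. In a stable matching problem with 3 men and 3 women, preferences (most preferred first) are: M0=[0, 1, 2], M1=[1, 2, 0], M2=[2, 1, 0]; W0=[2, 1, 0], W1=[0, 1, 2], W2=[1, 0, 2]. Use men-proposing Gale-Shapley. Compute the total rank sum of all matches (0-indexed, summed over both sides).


Step 1: Run Gale-Shapley (men propose, women hold best offer):
  M0 proposes to W0; she accepts
  M1 proposes to W1; she accepts
  M2 proposes to W2; she accepts
Step 2: Final matching: W0-M0, W1-M1, W2-M2
Step 3: 0-indexed ranks (man's rank of his match, then woman's): 0 + 2 + 0 + 1 + 0 + 2
Step 4: Total rank sum = 5

5


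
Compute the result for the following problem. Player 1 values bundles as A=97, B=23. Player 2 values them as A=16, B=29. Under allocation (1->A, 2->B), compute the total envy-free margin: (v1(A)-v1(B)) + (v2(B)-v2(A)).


Step 1: Player 1's margin = v1(A) - v1(B) = 97 - 23 = 74
Step 2: Player 2's margin = v2(B) - v2(A) = 29 - 16 = 13
Step 3: Total margin = 74 + 13 = 87

87


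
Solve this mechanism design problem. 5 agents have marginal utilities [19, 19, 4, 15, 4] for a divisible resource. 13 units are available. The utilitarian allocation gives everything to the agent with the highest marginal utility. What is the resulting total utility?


Step 1: The marginal utilities are [19, 19, 4, 15, 4]
Step 2: The highest marginal utility is 19
Step 3: All 13 units go to that agent
Step 4: Total utility = 19 * 13 = 247

247


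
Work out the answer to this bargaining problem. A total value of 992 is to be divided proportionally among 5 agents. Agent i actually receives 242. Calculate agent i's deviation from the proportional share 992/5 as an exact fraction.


Step 1: Proportional share = 992/5
Step 2: Agent's actual allocation = 242
Step 3: Excess = 242 - 992/5 = 218/5

218/5


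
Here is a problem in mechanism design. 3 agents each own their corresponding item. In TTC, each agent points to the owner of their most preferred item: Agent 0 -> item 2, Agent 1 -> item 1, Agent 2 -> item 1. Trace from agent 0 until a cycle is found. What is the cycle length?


Step 1: Trace the pointer graph from agent 0: 0 -> 2 -> 1 -> 1
Step 2: A cycle is detected when we revisit agent 1
Step 3: The cycle is: 1 -> 1
Step 4: Cycle length = 1

1


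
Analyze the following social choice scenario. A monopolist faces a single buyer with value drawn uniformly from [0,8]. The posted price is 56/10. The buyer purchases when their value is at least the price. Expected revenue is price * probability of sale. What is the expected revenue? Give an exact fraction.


Step 1: Posted price r = 28/5, value support [0,8]
Step 2: P(v >= r) = (8 - 28/5)/8 = 3/10
Step 3: Expected revenue = r * P(v >= r) = 28/5 * 3/10
Step 4: Revenue = 42/25

42/25


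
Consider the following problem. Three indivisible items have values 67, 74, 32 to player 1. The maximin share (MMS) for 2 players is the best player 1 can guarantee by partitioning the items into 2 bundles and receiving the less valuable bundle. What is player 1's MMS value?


Step 1: Item values = 67, 74, 32
Step 2: Enumerate all 2-bundle partitions and take the smaller bundle:
  Partition 1: {67} vs {74,32} -> bundles 67, 106; min = 67
  Partition 2: {74} vs {67,32} -> bundles 74, 99; min = 74
  Partition 3: {32} vs {67,74} -> bundles 32, 141; min = 32
Step 3: MMS = max(67, 74, 32) = 74

74


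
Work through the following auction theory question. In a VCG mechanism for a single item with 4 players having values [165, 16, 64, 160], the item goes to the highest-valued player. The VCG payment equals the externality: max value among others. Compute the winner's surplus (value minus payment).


Step 1: The winner is the agent with the highest value: agent 0 with value 165
Step 2: Values of other agents: [16, 64, 160]
Step 3: VCG payment = max of others' values = 160
Step 4: Surplus = 165 - 160 = 5

5


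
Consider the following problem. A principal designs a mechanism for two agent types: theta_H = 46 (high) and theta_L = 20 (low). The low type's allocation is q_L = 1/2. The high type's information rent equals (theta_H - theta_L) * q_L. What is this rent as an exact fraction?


Step 1: theta_H - theta_L = 46 - 20 = 26
Step 2: Information rent = (theta_H - theta_L) * q_L
Step 3: = 26 * 1/2
Step 4: = 13

13


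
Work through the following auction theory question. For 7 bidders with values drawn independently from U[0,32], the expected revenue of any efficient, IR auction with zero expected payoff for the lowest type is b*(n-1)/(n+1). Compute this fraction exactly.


Step 1: By Revenue Equivalence, expected revenue = b*(n-1)/(n+1)
Step 2: Substituting n = 7, b = 32
Step 3: Revenue = 32*(7-1)/(7+1) = 32*6/8
Step 4: Revenue = 192/8 = 24

24


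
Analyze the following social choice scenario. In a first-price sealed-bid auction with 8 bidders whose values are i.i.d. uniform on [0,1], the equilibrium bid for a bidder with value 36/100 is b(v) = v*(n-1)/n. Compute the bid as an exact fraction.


Step 1: The symmetric BNE bidding function is b(v) = v * (n-1) / n
Step 2: Substitute v = 9/25 and n = 8
Step 3: b = 9/25 * 7/8
Step 4: b = 63/200

63/200


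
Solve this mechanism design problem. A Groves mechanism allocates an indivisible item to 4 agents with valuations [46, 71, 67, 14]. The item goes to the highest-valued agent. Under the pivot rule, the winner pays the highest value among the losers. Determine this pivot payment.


Step 1: The efficient winner is agent 1 with value 71
Step 2: Other agents' values: [46, 67, 14]
Step 3: Pivot payment = max(others) = 67
Step 4: The winner pays 67

67


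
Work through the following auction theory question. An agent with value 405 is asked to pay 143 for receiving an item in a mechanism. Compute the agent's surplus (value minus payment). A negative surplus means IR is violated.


Step 1: Surplus = value - payment = 405 - 143 = 262
Step 2: IR is satisfied (surplus >= 0)

262


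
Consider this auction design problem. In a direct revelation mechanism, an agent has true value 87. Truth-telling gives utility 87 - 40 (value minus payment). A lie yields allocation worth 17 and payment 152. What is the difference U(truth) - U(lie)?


Step 1: U(truth) = value - payment = 87 - 40 = 47
Step 2: U(lie) = allocation - payment = 17 - 152 = -135
Step 3: IC gap = 47 - (-135) = 182

182


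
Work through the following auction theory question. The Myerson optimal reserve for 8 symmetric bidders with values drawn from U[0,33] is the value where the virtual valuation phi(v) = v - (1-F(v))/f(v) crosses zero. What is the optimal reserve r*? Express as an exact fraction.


Step 1: For U[0,33], F(v) = v/33 and f(v) = 1/33
Step 2: phi(v) = v - (1 - v/33)/(1/33) = v - (33 - v) = 2v - 33
Step 3: Set phi(r*) = 0: 2r* - 33 = 0
Step 4: r* = 33/2 (the number of bidders n = 8 does not enter)

33/2


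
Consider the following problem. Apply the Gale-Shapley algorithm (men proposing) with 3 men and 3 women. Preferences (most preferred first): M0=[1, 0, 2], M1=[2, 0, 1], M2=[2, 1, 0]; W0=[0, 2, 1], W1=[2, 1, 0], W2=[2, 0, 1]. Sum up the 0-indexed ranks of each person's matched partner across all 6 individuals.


Step 1: Run Gale-Shapley (men propose, women hold best offer):
  M0 proposes to W1; she accepts
  M1 proposes to W2; she accepts
  M2 proposes to W2; she switches from M1
  M1 proposes to W0; she accepts
Step 2: Final matching: W0-M1, W1-M0, W2-M2
Step 3: 0-indexed ranks (man's rank of his match, then woman's): 1 + 2 + 0 + 2 + 0 + 0
Step 4: Total rank sum = 5

5


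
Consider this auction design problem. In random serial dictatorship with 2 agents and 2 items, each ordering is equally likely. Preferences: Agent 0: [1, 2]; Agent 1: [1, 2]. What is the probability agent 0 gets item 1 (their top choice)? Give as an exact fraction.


Step 1: Agent 0 wants item 1
Step 2: There are 2 possible orderings of agents
Step 3: In 1 orderings, agent 0 gets item 1
Step 4: Probability = 1/2

1/2


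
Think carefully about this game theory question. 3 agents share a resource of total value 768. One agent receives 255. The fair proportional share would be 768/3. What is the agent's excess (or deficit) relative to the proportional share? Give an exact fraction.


Step 1: Proportional share = 768/3 = 256
Step 2: Agent's actual allocation = 255
Step 3: Excess = 255 - 256 = -1

-1


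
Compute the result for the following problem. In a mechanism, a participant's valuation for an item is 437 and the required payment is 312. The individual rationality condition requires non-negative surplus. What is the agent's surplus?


Step 1: Surplus = value - payment = 437 - 312 = 125
Step 2: IR is satisfied (surplus >= 0)

125


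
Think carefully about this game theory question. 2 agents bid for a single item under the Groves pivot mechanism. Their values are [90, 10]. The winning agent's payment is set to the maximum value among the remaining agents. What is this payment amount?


Step 1: The efficient winner is agent 0 with value 90
Step 2: Other agents' values: [10]
Step 3: Pivot payment = max(others) = 10
Step 4: The winner pays 10

10


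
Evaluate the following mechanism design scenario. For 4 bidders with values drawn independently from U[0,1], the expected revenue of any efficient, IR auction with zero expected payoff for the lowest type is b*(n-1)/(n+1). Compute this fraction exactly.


Step 1: By Revenue Equivalence, expected revenue = b*(n-1)/(n+1)
Step 2: Substituting n = 4, b = 1
Step 3: Revenue = 1*(4-1)/(4+1) = 1*3/5
Step 4: Revenue = 3/5

3/5


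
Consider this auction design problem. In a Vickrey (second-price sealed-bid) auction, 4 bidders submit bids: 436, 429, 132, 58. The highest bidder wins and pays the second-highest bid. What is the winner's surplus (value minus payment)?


Step 1: Sort bids in descending order: 436, 429, 132, 58
Step 2: The winning bid is the highest: 436
Step 3: The payment equals the second-highest bid: 429
Step 4: Surplus = winner's bid - payment = 436 - 429 = 7

7


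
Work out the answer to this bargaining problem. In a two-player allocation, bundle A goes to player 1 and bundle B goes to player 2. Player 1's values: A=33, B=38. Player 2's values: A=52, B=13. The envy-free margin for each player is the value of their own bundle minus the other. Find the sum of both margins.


Step 1: Player 1's margin = v1(A) - v1(B) = 33 - 38 = -5
Step 2: Player 2's margin = v2(B) - v2(A) = 13 - 52 = -39
Step 3: Total margin = -5 + -39 = -44

-44


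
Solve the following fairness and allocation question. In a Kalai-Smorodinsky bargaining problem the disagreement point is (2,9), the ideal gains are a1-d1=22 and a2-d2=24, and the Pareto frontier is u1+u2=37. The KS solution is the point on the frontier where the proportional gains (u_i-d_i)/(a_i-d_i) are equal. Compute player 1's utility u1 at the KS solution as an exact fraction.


Step 1: At the KS point, (u1-d1)/r1 = (u2-d2)/r2 = t and u1+u2 = 37
Step 2: u1 = d1 + r1*t and u2 = d2 + r2*t, so (d1 + r1*t) + (d2 + r2*t) = 37
Step 3: t = (37 - 2 - 9)/(22 + 24) = 26/46 = 13/23
Step 4: u1 = d1 + r1*t = 2 + 22 * 13/23 = 332/23
Step 5: (Check: u2 = d2 + r2*t = 519/23; u1+u2 = 332/23 + 519/23 = 37, on the frontier.)

332/23


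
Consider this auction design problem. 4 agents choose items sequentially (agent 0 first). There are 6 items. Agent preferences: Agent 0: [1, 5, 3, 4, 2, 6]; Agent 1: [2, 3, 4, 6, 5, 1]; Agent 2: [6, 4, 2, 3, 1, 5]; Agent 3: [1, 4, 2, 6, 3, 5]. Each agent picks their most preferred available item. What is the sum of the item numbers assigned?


Step 1: Agent 0 picks item 1
Step 2: Agent 1 picks item 2
Step 3: Agent 2 picks item 6
Step 4: Agent 3 picks item 4
Step 5: Sum = 1 + 2 + 6 + 4 = 13

13


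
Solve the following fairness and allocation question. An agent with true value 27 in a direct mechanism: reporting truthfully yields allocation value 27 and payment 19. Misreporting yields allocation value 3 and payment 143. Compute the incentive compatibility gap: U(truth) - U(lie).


Step 1: U(truth) = value - payment = 27 - 19 = 8
Step 2: U(lie) = allocation - payment = 3 - 143 = -140
Step 3: IC gap = 8 - (-140) = 148

148


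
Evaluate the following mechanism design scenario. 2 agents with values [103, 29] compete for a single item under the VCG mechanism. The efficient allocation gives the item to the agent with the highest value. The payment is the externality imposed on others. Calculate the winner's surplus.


Step 1: The winner is the agent with the highest value: agent 0 with value 103
Step 2: Values of other agents: [29]
Step 3: VCG payment = max of others' values = 29
Step 4: Surplus = 103 - 29 = 74

74
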